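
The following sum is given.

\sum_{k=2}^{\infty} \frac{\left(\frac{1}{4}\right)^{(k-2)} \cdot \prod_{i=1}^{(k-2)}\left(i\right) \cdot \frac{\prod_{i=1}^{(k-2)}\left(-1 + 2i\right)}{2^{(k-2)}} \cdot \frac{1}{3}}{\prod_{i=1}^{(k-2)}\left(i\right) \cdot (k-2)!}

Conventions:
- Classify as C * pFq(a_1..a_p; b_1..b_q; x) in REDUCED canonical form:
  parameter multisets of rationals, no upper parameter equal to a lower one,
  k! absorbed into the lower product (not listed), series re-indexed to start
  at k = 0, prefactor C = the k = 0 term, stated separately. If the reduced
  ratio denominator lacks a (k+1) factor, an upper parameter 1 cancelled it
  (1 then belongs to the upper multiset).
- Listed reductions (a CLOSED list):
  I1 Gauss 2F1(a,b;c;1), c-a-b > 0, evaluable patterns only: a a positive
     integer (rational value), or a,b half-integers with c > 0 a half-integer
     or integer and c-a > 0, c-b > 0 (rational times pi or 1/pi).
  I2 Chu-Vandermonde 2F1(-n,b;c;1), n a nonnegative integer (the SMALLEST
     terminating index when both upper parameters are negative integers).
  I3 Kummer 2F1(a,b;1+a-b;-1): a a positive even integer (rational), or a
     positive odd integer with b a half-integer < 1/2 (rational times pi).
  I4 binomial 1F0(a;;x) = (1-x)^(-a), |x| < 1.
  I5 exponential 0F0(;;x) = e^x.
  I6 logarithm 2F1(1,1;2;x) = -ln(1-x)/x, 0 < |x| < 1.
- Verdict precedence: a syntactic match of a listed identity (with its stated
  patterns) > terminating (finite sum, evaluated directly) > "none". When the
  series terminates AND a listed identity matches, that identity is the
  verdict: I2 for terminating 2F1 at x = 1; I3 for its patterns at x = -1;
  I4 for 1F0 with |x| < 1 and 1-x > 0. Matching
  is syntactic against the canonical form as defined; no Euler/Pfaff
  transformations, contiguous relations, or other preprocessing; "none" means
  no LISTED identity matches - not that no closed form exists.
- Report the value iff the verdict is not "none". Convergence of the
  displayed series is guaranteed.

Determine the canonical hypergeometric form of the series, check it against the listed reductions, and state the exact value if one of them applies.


With C = \frac{1}{3}: the canonical form is 1F0(\frac{1}{2}; -; \frac{1}{4}). Verdict: this is the binomial series (I4) (the 1F0 binomial series: exponent -1/2, x = \frac{1}{4}). Its exact value is \frac{1}{3} \cdot \left(\frac{3}{4}\right)^{-\frac{1}{2}}.

Key observation: x = \frac{1}{4} and the parameter 1 appears in both the upper and lower lists and cancels.
Consecutive-term ratio: r(k) = \frac{1}{4} * (k+\frac{1}{2}) / [(k+1)] - poly over poly, x = \frac{1}{4} from leading terms; C = \frac{1}{3} at k = 0.


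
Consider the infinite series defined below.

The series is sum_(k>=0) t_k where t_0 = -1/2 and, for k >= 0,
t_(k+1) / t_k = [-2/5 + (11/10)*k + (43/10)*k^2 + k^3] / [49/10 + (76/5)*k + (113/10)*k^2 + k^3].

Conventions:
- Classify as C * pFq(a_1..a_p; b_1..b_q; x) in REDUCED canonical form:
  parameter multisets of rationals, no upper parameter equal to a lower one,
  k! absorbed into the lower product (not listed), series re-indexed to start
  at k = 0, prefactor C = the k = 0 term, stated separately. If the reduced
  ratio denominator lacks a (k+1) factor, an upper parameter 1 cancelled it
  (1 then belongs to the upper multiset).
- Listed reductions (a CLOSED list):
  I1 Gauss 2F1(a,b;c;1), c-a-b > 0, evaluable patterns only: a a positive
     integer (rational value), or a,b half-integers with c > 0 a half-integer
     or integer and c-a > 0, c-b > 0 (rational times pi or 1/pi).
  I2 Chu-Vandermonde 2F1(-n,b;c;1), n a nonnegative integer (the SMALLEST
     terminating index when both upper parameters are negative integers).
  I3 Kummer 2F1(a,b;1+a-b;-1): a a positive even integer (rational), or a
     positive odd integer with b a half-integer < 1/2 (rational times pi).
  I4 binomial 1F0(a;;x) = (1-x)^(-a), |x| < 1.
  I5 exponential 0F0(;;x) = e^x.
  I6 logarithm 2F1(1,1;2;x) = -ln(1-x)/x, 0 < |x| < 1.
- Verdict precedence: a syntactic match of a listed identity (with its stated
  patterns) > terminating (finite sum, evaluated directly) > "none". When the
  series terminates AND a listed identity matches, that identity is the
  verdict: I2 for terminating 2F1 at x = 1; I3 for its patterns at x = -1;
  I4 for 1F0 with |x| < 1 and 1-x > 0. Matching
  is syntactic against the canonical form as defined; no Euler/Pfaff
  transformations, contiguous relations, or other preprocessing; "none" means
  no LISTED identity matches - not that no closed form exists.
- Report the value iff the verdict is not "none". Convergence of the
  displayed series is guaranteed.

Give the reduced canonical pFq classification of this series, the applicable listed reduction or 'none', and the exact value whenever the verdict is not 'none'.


Classification (C = -1/2): 2F1 with upper {-1/5, 4}, lower {49/5}, argument x = 1. Verdict: this is the Gauss summation I1 (x = 1: the Gamma ratio telescopes since c-a-b = 6 > 0 and a = 4 in Z>0). Its exact value is -70499/157500.

The tell: x = 1 and factor the ratio over Q (prefactor -1/2): negated roots = parameters.
Consecutive-term ratio: r(k) = 1 * (k-1/5) (k+4) / [(k+49/5) (k+1)] - rational in k, leading ratio 1; with t_0 = -1/2, classification follows.


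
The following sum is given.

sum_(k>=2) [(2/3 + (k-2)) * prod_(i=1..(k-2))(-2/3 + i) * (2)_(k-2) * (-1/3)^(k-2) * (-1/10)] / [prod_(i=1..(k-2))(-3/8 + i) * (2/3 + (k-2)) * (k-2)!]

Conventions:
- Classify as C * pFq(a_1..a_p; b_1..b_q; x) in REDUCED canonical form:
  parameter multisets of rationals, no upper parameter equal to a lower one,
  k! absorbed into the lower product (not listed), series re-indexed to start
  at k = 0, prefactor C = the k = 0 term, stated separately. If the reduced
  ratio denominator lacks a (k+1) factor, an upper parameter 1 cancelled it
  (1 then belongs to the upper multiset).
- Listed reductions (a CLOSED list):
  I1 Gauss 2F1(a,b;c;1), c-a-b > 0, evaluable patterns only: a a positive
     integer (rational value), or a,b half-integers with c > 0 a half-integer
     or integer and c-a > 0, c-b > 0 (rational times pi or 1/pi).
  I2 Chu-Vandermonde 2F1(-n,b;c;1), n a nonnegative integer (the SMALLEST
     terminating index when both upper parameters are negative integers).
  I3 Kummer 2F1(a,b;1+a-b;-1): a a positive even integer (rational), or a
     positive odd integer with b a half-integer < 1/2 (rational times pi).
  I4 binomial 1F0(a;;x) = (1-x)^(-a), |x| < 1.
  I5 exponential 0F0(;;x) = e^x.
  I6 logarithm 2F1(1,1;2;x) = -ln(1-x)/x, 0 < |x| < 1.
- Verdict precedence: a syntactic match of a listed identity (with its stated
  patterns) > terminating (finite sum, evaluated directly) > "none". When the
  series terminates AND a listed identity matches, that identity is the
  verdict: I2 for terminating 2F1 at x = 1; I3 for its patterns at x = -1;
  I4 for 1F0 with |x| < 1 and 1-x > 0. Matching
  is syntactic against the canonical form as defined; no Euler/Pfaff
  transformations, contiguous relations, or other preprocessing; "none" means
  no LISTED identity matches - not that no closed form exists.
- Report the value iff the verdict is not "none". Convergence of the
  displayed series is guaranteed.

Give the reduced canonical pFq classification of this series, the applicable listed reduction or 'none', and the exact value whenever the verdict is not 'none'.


At argument -1/3: a 2F1 with upper {1/3, 2}, lower {5/8}, scaled by C = -1/10. Verdict: none. No listed pattern accepts 2F1(1/3, 2; 5/8; -1/3).

Key step: x = (-1/3) and the lower running product (C = -1/10) is a rising factorial.
Term ratio: r(k) = (-1/3) * (k+1/3) (k+2) / [(k+5/8) (k+1)] - poly over poly, x = (-1/3) from leading terms; C = -1/10 at k = 0.


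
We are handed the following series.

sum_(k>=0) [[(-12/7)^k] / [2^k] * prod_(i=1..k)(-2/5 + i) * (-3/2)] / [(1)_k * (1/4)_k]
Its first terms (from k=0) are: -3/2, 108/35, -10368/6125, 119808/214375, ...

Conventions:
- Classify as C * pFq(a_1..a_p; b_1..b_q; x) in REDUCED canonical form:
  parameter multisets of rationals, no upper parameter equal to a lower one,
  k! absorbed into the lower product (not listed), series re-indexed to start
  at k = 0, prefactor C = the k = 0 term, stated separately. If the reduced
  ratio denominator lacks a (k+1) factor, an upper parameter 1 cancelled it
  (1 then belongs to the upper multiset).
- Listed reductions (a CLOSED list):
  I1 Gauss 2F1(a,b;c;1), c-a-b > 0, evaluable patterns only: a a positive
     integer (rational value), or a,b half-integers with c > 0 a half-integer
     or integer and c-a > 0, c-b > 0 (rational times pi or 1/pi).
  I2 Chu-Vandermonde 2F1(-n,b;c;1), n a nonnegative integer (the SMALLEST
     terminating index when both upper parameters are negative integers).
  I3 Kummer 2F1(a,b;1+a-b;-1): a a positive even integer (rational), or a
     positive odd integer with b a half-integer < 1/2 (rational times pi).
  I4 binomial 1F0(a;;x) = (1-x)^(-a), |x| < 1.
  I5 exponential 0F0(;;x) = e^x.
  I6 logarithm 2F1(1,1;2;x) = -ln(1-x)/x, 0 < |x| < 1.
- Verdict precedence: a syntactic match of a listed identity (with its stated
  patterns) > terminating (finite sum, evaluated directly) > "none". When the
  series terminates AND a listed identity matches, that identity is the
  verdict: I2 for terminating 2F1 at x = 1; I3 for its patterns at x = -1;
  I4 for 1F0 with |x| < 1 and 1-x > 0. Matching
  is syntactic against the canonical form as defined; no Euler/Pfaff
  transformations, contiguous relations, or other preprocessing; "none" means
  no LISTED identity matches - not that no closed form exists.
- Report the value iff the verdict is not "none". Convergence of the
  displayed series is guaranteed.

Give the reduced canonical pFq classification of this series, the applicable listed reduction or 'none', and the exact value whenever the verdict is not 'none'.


Prefactor -3/2, argument -6/7: 1F1 with upper {3/5} over lower {1/4}. Verdict: none - this 1F1 at x = -6/7 matches no listed pattern, and upper {3/5} holds no stopper.

The tell: with t_0 = -3/2, the two k-th powers (C = -3/2) combine into one argument.
Ratio: r(k) = (-6/7) * (k+3/5) / [(k+1/4) (k+1)] - rational; roots negated = parameters, x = (-6/7), C = -3/2.


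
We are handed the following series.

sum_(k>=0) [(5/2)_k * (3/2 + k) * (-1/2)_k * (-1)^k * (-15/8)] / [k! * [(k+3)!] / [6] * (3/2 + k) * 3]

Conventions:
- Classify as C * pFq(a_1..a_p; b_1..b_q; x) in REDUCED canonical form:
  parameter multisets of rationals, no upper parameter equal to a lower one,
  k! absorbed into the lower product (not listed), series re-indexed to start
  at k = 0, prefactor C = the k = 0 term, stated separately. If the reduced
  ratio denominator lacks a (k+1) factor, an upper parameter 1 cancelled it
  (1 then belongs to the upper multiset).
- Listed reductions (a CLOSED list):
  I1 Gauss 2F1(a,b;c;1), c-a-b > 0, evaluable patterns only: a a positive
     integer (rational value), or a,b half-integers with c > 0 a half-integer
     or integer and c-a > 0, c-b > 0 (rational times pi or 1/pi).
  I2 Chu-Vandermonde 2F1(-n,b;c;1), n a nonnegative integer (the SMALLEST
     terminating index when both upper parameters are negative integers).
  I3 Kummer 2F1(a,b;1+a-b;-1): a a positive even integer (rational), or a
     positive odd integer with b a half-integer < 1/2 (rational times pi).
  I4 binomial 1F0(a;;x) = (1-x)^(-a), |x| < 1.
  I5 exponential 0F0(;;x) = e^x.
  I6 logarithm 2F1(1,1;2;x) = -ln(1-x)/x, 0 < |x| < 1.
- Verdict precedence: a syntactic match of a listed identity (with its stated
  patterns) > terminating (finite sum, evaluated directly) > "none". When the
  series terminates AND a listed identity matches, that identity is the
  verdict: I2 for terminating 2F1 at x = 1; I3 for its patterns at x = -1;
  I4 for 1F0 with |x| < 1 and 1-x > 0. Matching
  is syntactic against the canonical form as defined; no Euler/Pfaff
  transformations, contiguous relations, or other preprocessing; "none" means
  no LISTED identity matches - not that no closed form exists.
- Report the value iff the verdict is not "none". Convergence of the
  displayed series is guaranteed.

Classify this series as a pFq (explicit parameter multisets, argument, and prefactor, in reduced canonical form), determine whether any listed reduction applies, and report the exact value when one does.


Canonical form: C = -5/8 times 2F1 with upper {-1/2, 5/2}, lower {4}, x = -1. Verdict: none. A 2F1 with upper {-1/2, 5/2} fits none of I1-I6 at x = -1; the sum runs forever.

First insight: from the first term -5/8: k + 3/2 divides numerator and denominator alike; prefactor -5/8 after cancelling.
Consecutive-term ratio: r(k) = (-1) * (k-1/2) (k+5/2) / [(k+4) (k+1)] ; factor over Q: parameters, x = (-1), and C = -5/8.


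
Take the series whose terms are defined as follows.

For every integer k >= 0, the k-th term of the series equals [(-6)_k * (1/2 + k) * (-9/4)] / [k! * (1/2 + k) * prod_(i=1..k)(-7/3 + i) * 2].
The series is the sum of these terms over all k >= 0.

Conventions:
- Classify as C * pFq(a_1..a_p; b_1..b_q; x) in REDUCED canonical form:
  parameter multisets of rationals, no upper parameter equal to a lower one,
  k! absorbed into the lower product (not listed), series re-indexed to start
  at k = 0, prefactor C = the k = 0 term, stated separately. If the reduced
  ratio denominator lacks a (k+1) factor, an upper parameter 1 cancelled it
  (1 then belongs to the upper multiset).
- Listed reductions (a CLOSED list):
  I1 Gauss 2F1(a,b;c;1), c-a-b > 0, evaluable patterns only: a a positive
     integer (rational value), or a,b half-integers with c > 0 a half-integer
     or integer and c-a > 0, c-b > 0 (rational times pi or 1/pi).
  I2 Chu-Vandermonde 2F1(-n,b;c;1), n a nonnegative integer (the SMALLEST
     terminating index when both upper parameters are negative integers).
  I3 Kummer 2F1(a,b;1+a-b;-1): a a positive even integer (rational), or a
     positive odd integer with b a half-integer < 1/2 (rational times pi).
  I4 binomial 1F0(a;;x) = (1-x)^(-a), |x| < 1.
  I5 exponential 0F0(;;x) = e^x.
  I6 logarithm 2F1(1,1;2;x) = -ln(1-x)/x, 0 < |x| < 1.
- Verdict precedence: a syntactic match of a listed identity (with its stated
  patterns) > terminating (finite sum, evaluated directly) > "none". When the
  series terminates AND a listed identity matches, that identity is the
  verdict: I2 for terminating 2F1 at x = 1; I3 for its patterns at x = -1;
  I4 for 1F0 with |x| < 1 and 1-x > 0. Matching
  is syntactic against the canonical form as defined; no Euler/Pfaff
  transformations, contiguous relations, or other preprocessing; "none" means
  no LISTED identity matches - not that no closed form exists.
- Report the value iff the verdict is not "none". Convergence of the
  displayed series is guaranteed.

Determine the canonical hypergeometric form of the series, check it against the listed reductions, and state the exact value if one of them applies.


The series (x = 1) is 1F1: upper {-6}, lower {-4/3}, prefactor -9/8. Verdict: terminating - the sum ends at index 6 because -6 is a negative integer; exact evaluation follows. Sum: 70461/28160.

The tell: with t_0 = -9/8, the lower running product (C = -9/8) is a rising factorial.
Step ratio: r(k) = 1 * (k-6) / [(k-4/3) (k+1)] - rational in k, leading ratio 1; with t_0 = -9/8, classification follows.


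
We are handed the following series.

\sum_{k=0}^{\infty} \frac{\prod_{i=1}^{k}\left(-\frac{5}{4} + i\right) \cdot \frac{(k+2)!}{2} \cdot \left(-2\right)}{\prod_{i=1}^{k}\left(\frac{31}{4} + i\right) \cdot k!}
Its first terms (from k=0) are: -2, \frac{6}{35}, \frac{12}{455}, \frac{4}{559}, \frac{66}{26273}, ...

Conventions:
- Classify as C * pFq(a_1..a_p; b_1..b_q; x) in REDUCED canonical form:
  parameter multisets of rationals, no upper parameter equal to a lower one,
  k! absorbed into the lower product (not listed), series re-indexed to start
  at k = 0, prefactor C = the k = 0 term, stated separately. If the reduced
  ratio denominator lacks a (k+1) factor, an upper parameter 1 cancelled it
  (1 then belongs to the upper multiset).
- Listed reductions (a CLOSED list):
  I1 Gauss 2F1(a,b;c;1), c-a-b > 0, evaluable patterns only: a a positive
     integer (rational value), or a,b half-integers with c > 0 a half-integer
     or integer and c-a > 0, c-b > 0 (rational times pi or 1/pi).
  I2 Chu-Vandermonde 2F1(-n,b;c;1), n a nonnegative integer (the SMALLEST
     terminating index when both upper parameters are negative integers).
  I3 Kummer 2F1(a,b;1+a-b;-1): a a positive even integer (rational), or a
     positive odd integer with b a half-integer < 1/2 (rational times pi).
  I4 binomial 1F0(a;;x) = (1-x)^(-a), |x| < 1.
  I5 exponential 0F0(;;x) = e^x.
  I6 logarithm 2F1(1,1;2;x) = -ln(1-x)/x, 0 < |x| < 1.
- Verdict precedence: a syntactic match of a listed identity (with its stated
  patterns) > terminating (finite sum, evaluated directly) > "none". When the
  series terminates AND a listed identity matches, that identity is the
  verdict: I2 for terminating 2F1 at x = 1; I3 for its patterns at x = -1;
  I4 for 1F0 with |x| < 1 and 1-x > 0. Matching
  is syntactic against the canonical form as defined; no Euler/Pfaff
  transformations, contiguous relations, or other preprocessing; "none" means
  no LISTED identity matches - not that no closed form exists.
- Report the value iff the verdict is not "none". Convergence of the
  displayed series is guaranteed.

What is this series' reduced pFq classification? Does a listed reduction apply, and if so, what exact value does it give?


With C = -2: the canonical form is 2F1(-\frac{1}{4}, 3; \frac{35}{4}; 1). Verdict: Gauss (I1, integer-parameter pattern) matches (x = 1: the Gamma ratio telescopes since c-a-b = 6 > 0 and a = 3 in Z>0). Its exact value is -\frac{6417}{3584}.

Key observation: x = 1 and the lower running product (C = -2, x = 1) is a rising factorial.
Ratio: r(k) = 1 * (k-\frac{1}{4}) (k+3) / [(k+\frac{35}{4}) (k+1)] - rational in k, leading ratio 1; with t_0 = -2, classification follows.


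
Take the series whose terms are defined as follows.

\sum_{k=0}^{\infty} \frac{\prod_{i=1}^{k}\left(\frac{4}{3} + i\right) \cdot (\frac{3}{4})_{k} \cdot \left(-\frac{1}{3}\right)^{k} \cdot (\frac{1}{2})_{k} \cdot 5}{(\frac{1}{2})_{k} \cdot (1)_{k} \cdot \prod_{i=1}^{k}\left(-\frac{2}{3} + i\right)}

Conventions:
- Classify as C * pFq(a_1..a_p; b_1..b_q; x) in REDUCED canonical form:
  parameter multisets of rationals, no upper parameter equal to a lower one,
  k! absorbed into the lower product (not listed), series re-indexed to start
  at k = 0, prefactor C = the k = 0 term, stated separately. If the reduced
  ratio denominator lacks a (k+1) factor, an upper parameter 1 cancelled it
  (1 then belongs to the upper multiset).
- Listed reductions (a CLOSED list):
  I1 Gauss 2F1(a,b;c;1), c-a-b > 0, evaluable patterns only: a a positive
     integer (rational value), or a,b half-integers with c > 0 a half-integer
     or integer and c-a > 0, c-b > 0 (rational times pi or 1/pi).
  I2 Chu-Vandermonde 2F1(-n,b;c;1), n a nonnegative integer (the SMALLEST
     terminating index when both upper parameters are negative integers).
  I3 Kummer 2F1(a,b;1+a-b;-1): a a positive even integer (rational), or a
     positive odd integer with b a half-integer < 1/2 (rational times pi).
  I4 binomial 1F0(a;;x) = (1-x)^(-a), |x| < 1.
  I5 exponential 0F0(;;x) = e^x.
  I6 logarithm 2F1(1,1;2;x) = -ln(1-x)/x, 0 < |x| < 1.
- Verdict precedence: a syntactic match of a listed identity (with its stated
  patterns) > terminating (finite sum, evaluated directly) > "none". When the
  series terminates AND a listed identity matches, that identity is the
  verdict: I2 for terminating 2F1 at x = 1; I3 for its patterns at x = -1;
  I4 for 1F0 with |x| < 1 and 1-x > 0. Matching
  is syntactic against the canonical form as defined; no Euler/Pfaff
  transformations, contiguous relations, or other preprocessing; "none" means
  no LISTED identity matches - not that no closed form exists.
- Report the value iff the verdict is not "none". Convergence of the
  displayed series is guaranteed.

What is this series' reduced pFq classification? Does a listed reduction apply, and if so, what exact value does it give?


This is 5 * 2F1(\frac{3}{4}, \frac{7}{3}; \frac{1}{3}; -\frac{1}{3}) in reduced canonical form. Verdict: none. A 2F1 with upper {\frac{3}{4}, \frac{7}{3}} fits none of I1-I6 at x = -\frac{1}{3}; the sum runs forever.

The tell: from the first term 5: the running product (prefactor 5) telescopes to a rising factorial.
Consecutive-term ratio: r(k) = -\frac{1}{3} * (k+\frac{3}{4}) (k+\frac{7}{3}) / [(k+\frac{1}{3}) (k+1)] ; factor over Q: parameters, x = -\frac{1}{3}, and C = 5.


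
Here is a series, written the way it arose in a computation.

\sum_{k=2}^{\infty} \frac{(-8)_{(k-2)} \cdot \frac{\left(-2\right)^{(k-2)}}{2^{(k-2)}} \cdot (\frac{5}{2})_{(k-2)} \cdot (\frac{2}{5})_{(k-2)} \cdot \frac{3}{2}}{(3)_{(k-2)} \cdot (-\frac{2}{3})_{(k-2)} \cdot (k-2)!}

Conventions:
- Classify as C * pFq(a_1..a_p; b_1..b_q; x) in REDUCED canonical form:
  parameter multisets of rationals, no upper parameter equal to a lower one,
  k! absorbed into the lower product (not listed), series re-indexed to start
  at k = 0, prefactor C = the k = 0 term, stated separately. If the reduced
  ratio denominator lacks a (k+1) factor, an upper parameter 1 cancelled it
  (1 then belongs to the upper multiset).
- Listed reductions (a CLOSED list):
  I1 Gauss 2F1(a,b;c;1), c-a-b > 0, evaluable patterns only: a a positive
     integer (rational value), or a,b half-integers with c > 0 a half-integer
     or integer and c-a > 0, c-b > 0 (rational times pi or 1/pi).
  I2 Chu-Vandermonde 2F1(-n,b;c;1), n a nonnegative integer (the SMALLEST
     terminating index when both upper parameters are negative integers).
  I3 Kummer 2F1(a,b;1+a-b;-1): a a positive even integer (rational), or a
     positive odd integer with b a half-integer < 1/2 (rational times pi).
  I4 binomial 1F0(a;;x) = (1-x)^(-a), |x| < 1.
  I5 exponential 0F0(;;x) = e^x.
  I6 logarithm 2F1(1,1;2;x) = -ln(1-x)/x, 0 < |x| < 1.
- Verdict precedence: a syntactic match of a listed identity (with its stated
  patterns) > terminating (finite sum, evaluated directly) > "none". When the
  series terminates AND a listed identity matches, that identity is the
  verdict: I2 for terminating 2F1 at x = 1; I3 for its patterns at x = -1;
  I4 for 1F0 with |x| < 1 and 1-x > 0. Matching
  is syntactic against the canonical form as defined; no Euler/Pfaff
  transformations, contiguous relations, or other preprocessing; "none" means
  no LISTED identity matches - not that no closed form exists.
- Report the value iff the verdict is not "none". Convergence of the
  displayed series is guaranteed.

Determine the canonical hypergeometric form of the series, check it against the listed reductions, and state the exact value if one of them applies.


First insight: t_0 being \frac{3}{2}, the two k-th powers (C = 3/2, x = -1) combine into one argument.
Term ratio: r(k) = -1 * (k-8) (k+\frac{2}{5}) (k+\frac{5}{2}) / [(k-\frac{2}{3}) (k+3) (k+1)] - rational; roots negated = parameters, x = -1, C = \frac{3}{2}.

This is \frac{3}{2} * 3F2(-8, \frac{2}{5}, \frac{5}{2}; -\frac{2}{3}, 3; -1) in reduced canonical form. Verdict: terminating - upper parameter -8 makes this a finite sum (last index 8), evaluated exactly. Its exact value is -\frac{95097473220573}{64000000000}.


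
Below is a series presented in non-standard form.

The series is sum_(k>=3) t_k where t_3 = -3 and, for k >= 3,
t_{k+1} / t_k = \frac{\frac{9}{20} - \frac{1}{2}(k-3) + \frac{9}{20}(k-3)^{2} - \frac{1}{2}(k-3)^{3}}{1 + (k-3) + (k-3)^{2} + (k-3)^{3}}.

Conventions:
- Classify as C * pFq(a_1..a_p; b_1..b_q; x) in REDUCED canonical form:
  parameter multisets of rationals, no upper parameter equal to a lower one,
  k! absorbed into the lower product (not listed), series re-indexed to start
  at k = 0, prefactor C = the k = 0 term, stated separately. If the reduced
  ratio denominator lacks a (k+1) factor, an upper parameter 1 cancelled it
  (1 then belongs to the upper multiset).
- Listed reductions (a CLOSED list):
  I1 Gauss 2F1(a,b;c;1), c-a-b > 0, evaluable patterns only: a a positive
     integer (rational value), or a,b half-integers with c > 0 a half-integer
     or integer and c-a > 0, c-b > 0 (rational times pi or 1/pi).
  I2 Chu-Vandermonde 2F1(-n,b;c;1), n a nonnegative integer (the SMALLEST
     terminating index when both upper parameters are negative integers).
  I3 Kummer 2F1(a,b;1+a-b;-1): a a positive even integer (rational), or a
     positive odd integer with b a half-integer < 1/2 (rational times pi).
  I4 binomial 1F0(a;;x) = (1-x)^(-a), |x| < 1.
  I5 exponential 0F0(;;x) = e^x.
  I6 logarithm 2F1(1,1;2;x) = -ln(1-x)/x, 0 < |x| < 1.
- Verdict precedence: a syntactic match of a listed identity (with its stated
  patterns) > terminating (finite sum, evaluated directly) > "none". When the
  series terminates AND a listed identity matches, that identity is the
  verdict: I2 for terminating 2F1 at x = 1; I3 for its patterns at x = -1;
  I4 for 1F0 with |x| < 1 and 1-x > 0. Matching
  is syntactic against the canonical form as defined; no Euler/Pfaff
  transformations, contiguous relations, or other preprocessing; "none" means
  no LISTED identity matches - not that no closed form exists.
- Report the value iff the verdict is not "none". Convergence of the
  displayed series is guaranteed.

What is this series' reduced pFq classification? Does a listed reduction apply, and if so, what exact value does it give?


Canonical form: C = -3 times 1F0 with upper {-\frac{9}{10}}, lower {-}, x = -\frac{1}{2}. Verdict: the I4 binomial reduction matches (the 1F0 binomial series: exponent 9/10, x = -\frac{1}{2}). Value: \left(-3\right) \cdot \left(\frac{3}{2}\right)^{\frac{9}{10}}.

Key observation: with t_0 = -3, the ratio is unreduced: k^2 + 1 divides both sides (C = -3).
Step ratio: r(k) = -\frac{1}{2} * (k-\frac{9}{10}) / [(k+1)] - rational; roots negated = parameters, x = -\frac{1}{2}, C = -3.


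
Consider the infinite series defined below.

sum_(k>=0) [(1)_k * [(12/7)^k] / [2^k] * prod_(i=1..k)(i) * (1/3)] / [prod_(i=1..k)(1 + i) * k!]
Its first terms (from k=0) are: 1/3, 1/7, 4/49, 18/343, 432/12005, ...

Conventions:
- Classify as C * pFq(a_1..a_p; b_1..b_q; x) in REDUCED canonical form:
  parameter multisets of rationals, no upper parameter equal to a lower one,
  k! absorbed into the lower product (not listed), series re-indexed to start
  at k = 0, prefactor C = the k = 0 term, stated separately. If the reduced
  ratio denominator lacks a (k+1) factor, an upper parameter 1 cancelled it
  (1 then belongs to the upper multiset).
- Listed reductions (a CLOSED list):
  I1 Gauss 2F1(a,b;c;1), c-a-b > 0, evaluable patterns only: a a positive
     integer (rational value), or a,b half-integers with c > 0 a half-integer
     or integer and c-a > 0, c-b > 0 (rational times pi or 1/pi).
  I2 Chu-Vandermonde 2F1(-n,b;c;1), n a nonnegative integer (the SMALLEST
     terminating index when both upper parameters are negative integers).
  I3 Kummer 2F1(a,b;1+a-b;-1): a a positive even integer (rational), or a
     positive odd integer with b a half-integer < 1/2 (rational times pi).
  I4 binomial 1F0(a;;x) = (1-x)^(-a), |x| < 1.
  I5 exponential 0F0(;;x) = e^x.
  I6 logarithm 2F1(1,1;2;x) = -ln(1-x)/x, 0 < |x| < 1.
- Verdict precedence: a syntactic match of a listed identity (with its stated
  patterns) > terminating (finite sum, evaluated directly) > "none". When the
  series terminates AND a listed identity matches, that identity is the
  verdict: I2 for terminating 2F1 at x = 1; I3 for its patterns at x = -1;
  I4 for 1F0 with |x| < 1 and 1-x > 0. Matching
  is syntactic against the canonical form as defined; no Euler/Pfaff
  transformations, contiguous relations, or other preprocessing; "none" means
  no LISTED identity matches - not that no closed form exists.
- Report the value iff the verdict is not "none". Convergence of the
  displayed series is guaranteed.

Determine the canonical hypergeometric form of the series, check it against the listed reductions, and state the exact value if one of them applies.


Prefactor 1/3, argument 6/7: 2F1 with upper {1, 1} over lower {2}. Verdict: the logarithmic series (I6) applies (the logarithm: parameters (1,1;2), x = 6/7). Hence: (-7/18) * ln(1/7).

Key step: t_0 being 1/3, the running product (C = 1/3) telescopes to a rising factorial.
Adjacent-term ratio: r(k) = (6/7) * (k+1) (k+1) / [(k+2) (k+1)] - poly over poly, x = (6/7) from leading terms; C = 1/3 at k = 0.


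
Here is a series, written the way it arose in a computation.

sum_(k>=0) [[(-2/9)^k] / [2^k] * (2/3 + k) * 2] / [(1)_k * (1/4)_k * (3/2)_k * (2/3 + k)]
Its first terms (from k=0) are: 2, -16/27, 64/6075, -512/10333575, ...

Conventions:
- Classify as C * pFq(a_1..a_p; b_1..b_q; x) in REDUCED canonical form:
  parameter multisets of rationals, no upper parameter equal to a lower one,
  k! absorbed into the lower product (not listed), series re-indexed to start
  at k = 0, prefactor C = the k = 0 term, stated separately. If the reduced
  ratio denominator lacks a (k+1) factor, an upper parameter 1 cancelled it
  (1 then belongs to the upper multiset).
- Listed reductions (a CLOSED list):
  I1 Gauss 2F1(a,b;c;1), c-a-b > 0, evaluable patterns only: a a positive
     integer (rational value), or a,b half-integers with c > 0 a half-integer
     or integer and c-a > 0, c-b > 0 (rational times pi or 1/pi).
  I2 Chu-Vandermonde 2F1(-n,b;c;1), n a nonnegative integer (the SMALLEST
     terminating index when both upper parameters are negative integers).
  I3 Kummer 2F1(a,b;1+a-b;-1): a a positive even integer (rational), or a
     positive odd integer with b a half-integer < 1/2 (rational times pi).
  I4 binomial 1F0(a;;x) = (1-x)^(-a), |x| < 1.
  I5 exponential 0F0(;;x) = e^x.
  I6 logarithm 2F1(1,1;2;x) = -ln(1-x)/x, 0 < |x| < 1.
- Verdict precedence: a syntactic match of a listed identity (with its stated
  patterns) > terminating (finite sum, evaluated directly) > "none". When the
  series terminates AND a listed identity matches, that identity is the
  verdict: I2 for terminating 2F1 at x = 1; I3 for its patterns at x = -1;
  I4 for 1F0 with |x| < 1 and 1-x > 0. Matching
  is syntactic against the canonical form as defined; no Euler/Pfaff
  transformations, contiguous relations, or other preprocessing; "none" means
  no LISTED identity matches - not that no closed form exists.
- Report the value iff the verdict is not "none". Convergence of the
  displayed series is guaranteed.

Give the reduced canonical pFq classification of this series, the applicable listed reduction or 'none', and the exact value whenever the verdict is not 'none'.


Prefactor 2, argument -1/9: 0F2 with upper {-} over lower {1/4, 3/2}. Verdict: none. A 0F2 with upper {-} fits none of I1-I6 at x = -1/9; the sum runs forever.

Key step: t_0 = 2 here, and the two k-th powers (prefactor 2) combine into one argument.
Step ratio: r(k) = (-1/9) * 1 / [(k+1/4) (k+3/2) (k+1)] ; factor over Q: parameters, x = (-1/9), and C = 2.


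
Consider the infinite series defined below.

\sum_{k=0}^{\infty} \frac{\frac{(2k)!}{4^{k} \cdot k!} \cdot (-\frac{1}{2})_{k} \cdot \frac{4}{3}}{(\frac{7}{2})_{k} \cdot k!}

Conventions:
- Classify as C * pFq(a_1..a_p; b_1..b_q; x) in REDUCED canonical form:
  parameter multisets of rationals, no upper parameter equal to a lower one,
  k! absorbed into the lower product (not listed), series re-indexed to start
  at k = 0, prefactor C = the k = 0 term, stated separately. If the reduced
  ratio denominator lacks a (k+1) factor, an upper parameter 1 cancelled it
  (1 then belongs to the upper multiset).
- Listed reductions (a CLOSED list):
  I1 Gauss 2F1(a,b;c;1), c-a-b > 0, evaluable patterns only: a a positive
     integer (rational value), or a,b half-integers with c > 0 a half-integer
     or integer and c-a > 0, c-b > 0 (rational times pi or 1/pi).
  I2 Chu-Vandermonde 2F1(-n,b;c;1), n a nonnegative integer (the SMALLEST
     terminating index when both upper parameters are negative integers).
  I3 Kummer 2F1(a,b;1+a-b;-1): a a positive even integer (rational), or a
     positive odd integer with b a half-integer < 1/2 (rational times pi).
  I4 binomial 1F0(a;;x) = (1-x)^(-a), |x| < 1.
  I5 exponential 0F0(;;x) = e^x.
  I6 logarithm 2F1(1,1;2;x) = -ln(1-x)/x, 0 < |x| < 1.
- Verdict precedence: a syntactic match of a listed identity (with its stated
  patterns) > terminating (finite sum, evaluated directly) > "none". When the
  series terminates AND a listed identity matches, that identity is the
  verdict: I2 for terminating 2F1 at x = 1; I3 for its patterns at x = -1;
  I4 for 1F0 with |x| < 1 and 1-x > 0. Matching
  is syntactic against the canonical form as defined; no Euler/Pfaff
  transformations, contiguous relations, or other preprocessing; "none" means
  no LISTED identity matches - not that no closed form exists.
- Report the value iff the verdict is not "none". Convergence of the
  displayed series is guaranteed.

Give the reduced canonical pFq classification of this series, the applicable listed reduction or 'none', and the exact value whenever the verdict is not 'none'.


Key observation: from the first term \frac{4}{3}: the (2k)!/(4^k k!) block (C = 4/3, x = 1) is the Pochhammer (1/2)_k.
Ratio: r(k) = 1 * (k-\frac{1}{2}) (k+\frac{1}{2}) / [(k+\frac{7}{2}) (k+1)] - poly over poly, x = 1 from leading terms; C = \frac{4}{3} at k = 0.

With C = \frac{4}{3}: the canonical form is 2F1(-\frac{1}{2}, \frac{1}{2}; \frac{7}{2}; 1). Verdict (x = 1): Gauss (I1, half-integer pattern) applies (x = 1; upper {-\frac{1}{2}, \frac{1}{2}} half-integers, c = \frac{7}{2} in the evaluable pattern). Its exact value is \frac{25}{64} \cdot \pi.


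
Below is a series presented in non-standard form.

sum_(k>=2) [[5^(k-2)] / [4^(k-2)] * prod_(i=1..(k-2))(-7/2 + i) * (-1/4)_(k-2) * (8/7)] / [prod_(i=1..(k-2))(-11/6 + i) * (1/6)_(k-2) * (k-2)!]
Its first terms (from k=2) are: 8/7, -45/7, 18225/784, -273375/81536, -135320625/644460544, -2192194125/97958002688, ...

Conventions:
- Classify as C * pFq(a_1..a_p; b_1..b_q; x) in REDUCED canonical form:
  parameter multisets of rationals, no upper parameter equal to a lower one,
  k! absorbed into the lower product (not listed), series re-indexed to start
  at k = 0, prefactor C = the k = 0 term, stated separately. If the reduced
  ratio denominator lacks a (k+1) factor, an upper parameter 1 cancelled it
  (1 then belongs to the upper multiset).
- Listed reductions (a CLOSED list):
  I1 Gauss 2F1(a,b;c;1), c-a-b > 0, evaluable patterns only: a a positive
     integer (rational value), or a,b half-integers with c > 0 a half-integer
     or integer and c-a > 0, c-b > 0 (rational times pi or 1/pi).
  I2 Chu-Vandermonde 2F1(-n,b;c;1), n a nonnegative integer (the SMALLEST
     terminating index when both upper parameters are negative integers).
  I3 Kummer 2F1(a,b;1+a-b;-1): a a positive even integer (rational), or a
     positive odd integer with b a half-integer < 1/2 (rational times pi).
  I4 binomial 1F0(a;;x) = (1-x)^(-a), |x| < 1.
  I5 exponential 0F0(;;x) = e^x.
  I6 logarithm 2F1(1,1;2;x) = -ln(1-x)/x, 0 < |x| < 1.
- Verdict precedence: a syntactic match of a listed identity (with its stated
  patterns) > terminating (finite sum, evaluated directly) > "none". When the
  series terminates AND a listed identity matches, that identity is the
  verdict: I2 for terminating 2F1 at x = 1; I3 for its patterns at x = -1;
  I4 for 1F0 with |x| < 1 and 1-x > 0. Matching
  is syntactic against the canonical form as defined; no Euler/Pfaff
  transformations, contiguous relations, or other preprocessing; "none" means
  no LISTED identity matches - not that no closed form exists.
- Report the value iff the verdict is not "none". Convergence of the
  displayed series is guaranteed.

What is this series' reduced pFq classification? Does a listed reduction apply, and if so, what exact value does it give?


Reduced: x = 5/4, 2F2, upper = {-5/2, -1/4}, lower = {-5/6, 1/6}, C = 8/7. Verdict: none - at argument 5/4 the multisets {-5/2, -1/4} ; {-5/6, 1/6} match no listed identity.

Structural cue: from the first term 8/7: the lower running product (prefactor 8/7) is a rising factorial.
Step ratio: r(k) = (5/4) * (k-5/2) (k-1/4) / [(k-5/6) (k+1/6) (k+1)] - rational in k. x = (5/4); t_0 = 8/7; negate the roots.


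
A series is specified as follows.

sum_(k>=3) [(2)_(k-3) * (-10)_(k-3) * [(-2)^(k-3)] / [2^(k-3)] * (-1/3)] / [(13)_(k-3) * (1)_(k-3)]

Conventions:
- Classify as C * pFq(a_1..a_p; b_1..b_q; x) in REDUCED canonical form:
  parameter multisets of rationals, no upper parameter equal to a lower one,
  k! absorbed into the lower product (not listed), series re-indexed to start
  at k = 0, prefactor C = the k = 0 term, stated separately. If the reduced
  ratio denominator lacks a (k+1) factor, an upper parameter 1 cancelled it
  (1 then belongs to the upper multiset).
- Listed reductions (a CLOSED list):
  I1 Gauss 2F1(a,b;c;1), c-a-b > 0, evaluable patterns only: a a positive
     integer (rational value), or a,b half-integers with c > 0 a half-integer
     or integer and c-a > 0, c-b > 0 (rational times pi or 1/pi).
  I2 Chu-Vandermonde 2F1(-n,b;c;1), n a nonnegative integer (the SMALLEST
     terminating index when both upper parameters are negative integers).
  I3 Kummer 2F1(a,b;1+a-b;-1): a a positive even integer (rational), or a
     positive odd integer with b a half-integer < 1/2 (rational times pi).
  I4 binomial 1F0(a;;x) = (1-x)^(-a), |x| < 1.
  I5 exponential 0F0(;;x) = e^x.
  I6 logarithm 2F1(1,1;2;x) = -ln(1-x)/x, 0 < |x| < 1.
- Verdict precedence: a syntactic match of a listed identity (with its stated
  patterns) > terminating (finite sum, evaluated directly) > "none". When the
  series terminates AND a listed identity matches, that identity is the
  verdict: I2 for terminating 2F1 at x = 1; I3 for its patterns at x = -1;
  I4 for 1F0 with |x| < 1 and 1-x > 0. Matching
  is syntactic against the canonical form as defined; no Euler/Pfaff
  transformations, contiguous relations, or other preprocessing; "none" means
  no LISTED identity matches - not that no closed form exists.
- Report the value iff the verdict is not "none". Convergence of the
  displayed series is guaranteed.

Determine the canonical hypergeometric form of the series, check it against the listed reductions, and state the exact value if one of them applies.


The tell: with t_0 = -1/3, (1)_k (prefactor -1/3) is k! itself.
Adjacent-term ratio: r(k) = (-1) * (k-10) (k+2) / [(k+13) (k+1)] - rational; roots negated = parameters, x = (-1), C = -1/3.

x = -1 here; the reduced form reads 2F1, upper {-10, 2}, lower {13}, C = -1/3. Verdict: this is the Kummer evaluation I3 (x = -1; c = 13 equals 1+a-b for upper {-10, 2}: listed pattern). Value: -2.


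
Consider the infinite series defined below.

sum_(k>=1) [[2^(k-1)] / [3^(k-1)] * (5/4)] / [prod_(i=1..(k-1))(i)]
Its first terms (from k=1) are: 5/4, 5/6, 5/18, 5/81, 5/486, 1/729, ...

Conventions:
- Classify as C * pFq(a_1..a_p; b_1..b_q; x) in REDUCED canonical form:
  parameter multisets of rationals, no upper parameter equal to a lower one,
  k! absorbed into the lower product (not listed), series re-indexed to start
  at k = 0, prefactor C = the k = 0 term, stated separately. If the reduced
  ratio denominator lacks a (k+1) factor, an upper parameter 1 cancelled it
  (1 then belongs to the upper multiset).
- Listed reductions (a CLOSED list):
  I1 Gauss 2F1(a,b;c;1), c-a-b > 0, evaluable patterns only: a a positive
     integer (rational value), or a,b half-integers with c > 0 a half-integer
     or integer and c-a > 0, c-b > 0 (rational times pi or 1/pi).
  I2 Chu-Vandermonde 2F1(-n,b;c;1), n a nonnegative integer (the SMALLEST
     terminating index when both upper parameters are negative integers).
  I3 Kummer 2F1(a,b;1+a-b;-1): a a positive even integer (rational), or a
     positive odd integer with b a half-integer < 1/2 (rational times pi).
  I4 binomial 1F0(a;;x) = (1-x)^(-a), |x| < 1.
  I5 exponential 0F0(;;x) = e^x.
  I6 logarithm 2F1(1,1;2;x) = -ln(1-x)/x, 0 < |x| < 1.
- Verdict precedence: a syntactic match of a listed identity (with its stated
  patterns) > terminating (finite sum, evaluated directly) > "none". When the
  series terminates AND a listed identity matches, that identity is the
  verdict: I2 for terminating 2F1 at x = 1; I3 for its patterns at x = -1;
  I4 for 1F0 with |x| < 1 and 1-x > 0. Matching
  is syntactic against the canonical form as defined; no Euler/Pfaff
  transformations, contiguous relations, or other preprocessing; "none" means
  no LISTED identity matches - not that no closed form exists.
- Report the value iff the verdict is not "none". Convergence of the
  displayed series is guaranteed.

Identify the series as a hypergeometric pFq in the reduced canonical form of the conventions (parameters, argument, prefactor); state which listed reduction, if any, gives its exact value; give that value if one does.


Prefactor 5/4, argument 2/3: 0F0 with upper {-} over lower {-}. Verdict: this is exponential (I5) (the 0F0 exponential series at x = 2/3). Sum: (5/4) * e^(2/3).

Structural cue: with t_0 = 5/4, the product of the first k integers (C = 5/4) is k!.
Adjacent-term ratio: r(k) = (2/3) * 1 / [(k+1)] - rational in k. x = (2/3); t_0 = 5/4; negate the roots.
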